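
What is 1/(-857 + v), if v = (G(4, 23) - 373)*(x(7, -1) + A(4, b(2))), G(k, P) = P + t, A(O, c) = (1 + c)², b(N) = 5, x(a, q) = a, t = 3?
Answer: -1/15778 ≈ -6.3379e-5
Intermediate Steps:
G(k, P) = 3 + P (G(k, P) = P + 3 = 3 + P)
v = -14921 (v = ((3 + 23) - 373)*(7 + (1 + 5)²) = (26 - 373)*(7 + 6²) = -347*(7 + 36) = -347*43 = -14921)
1/(-857 + v) = 1/(-857 - 14921) = 1/(-15778) = -1/15778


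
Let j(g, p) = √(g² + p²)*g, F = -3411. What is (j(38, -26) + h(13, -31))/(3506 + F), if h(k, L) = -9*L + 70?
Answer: 349/95 + 4*√530/5 ≈ 22.091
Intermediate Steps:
h(k, L) = 70 - 9*L
j(g, p) = g*√(g² + p²)
(j(38, -26) + h(13, -31))/(3506 + F) = (38*√(38² + (-26)²) + (70 - 9*(-31)))/(3506 - 3411) = (38*√(1444 + 676) + (70 + 279))/95 = (38*√2120 + 349)*(1/95) = (38*(2*√530) + 349)*(1/95) = (76*√530 + 349)*(1/95) = (349 + 76*√530)*(1/95) = 349/95 + 4*√530/5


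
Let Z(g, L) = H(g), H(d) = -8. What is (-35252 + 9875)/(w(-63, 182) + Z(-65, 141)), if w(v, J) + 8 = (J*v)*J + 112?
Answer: 8459/695572 ≈ 0.012161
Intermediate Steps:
Z(g, L) = -8
w(v, J) = 104 + v*J² (w(v, J) = -8 + ((J*v)*J + 112) = -8 + (v*J² + 112) = -8 + (112 + v*J²) = 104 + v*J²)
(-35252 + 9875)/(w(-63, 182) + Z(-65, 141)) = (-35252 + 9875)/((104 - 63*182²) - 8) = -25377/((104 - 63*33124) - 8) = -25377/((104 - 2086812) - 8) = -25377/(-2086708 - 8) = -25377/(-2086716) = -25377*(-1/2086716) = 8459/695572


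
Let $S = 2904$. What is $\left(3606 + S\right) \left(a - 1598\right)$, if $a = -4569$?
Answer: $-40147170$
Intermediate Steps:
$\left(3606 + S\right) \left(a - 1598\right) = \left(3606 + 2904\right) \left(-4569 - 1598\right) = 6510 \left(-6167\right) = -40147170$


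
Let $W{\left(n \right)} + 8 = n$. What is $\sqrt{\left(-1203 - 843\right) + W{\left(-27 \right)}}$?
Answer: $i \sqrt{2081} \approx 45.618 i$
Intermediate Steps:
$W{\left(n \right)} = -8 + n$
$\sqrt{\left(-1203 - 843\right) + W{\left(-27 \right)}} = \sqrt{\left(-1203 - 843\right) - 35} = \sqrt{-2046 - 35} = \sqrt{-2081} = i \sqrt{2081}$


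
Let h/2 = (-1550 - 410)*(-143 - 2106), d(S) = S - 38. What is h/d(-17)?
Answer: -1763216/11 ≈ -1.6029e+5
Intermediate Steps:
d(S) = -38 + S
h = 8816080 (h = 2*((-1550 - 410)*(-143 - 2106)) = 2*(-1960*(-2249)) = 2*4408040 = 8816080)
h/d(-17) = 8816080/(-38 - 17) = 8816080/(-55) = 8816080*(-1/55) = -1763216/11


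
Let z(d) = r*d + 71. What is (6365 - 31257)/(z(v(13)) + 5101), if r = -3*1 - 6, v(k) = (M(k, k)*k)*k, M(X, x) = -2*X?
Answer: -12446/22359 ≈ -0.55664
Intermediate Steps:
v(k) = -2*k³ (v(k) = ((-2*k)*k)*k = (-2*k²)*k = -2*k³)
r = -9 (r = -3 - 6 = -9)
z(d) = 71 - 9*d (z(d) = -9*d + 71 = 71 - 9*d)
(6365 - 31257)/(z(v(13)) + 5101) = (6365 - 31257)/((71 - (-18)*13³) + 5101) = -24892/((71 - (-18)*2197) + 5101) = -24892/((71 - 9*(-4394)) + 5101) = -24892/((71 + 39546) + 5101) = -24892/(39617 + 5101) = -24892/44718 = -24892*1/44718 = -12446/22359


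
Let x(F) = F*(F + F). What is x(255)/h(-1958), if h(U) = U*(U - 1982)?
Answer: 13005/771452 ≈ 0.016858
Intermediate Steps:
x(F) = 2*F² (x(F) = F*(2*F) = 2*F²)
h(U) = U*(-1982 + U)
x(255)/h(-1958) = (2*255²)/((-1958*(-1982 - 1958))) = (2*65025)/((-1958*(-3940))) = 130050/7714520 = 130050*(1/7714520) = 13005/771452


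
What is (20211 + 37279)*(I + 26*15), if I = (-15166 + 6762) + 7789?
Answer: -12935250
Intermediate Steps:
I = -615 (I = -8404 + 7789 = -615)
(20211 + 37279)*(I + 26*15) = (20211 + 37279)*(-615 + 26*15) = 57490*(-615 + 390) = 57490*(-225) = -12935250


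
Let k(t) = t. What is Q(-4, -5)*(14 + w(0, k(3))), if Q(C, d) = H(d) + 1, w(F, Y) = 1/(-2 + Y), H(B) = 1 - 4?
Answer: -30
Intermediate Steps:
H(B) = -3
Q(C, d) = -2 (Q(C, d) = -3 + 1 = -2)
Q(-4, -5)*(14 + w(0, k(3))) = -2*(14 + 1/(-2 + 3)) = -2*(14 + 1/1) = -2*(14 + 1) = -2*15 = -30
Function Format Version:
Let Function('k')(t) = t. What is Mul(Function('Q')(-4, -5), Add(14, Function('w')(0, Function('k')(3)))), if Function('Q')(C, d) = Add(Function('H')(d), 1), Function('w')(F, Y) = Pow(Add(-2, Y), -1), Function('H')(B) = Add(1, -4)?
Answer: -30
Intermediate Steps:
Function('H')(B) = -3
Function('Q')(C, d) = -2 (Function('Q')(C, d) = Add(-3, 1) = -2)
Mul(Function('Q')(-4, -5), Add(14, Function('w')(0, Function('k')(3)))) = Mul(-2, Add(14, Pow(Add(-2, 3), -1))) = Mul(-2, Add(14, Pow(1, -1))) = Mul(-2, Add(14, 1)) = Mul(-2, 15) = -30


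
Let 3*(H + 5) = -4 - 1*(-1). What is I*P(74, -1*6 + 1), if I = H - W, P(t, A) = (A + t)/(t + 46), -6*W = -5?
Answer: -943/240 ≈ -3.9292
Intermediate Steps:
W = ⅚ (W = -⅙*(-5) = ⅚ ≈ 0.83333)
P(t, A) = (A + t)/(46 + t)
H = -6 (H = -5 + (-4 - 1*(-1))/3 = -5 + (-4 + 1)/3 = -5 + (⅓)*(-3) = -5 - 1 = -6)
I = -41/6 (I = -6 - 1*⅚ = -6 - ⅚ = -41/6 ≈ -6.8333)
I*P(74, -1*6 + 1) = -41*((-1*6 + 1) + 74)/(6*(46 + 74)) = -41*((-6 + 1) + 74)/(6*120) = -41*(-5 + 74)/720 = -41*69/720 = -41/6*23/40 = -943/240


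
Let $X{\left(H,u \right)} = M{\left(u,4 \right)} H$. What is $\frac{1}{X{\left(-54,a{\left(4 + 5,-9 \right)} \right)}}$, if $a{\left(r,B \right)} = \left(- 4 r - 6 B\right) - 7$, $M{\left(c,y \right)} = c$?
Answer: $- \frac{1}{594} \approx -0.0016835$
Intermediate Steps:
$a{\left(r,B \right)} = -7 - 6 B - 4 r$ ($a{\left(r,B \right)} = \left(- 6 B - 4 r\right) - 7 = -7 - 6 B - 4 r$)
$X{\left(H,u \right)} = H u$ ($X{\left(H,u \right)} = u H = H u$)
$\frac{1}{X{\left(-54,a{\left(4 + 5,-9 \right)} \right)}} = \frac{1}{\left(-54\right) \left(-7 - -54 - 4 \left(4 + 5\right)\right)} = \frac{1}{\left(-54\right) \left(-7 + 54 - 36\right)} = \frac{1}{\left(-54\right) 11} = \frac{1}{-594} = - \frac{1}{594}$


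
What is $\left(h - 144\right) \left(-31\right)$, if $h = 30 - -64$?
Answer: $1550$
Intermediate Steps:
$h = 94$ ($h = 30 + 64 = 94$)
$\left(h - 144\right) \left(-31\right) = \left(94 - 144\right) \left(-31\right) = \left(-50\right) \left(-31\right) = 1550$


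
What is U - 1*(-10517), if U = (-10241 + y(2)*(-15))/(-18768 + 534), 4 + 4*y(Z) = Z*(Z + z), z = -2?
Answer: 95888602/9117 ≈ 10518.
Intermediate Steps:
y(Z) = -1 + Z*(-2 + Z)/4 (y(Z) = -1 + (Z*(Z - 2))/4 = -1 + (Z*(-2 + Z))/4 = -1 + Z*(-2 + Z)/4)
U = 5113/9117 (U = (-10241 + (-1 - ½*2 + (¼)*2²)*(-15))/(-18768 + 534) = (-10241 + (-1 - 1 + (¼)*4)*(-15))/(-18234) = (-10241 + (-1 - 1 + 1)*(-15))*(-1/18234) = (-10241 - 1*(-15))*(-1/18234) = (-10241 + 15)*(-1/18234) = -10226*(-1/18234) = 5113/9117 ≈ 0.56082)
U - 1*(-10517) = 5113/9117 - 1*(-10517) = 5113/9117 + 10517 = 95888602/9117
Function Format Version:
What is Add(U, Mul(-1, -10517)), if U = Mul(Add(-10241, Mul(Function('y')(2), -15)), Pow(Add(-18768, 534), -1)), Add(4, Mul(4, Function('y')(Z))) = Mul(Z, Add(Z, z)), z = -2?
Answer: Rational(95888602, 9117) ≈ 10518.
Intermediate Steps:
Function('y')(Z) = Add(-1, Mul(Rational(1, 4), Z, Add(-2, Z))) (Function('y')(Z) = Add(-1, Mul(Rational(1, 4), Mul(Z, Add(Z, -2)))) = Add(-1, Mul(Rational(1, 4), Mul(Z, Add(-2, Z)))) = Add(-1, Mul(Rational(1, 4), Z, Add(-2, Z))))
U = Rational(5113, 9117) (U = Mul(Add(-10241, Mul(Add(-1, Mul(Rational(-1, 2), 2), Mul(Rational(1, 4), Pow(2, 2))), -15)), Pow(Add(-18768, 534), -1)) = Mul(Add(-10241, Mul(Add(-1, -1, Mul(Rational(1, 4), 4)), -15)), Pow(-18234, -1)) = Mul(Add(-10241, Mul(Add(-1, -1, 1), -15)), Rational(-1, 18234)) = Mul(Add(-10241, Mul(-1, -15)), Rational(-1, 18234)) = Mul(Add(-10241, 15), Rational(-1, 18234)) = Mul(-10226, Rational(-1, 18234)) = Rational(5113, 9117) ≈ 0.56082)
Add(U, Mul(-1, -10517)) = Add(Rational(5113, 9117), Mul(-1, -10517)) = Add(Rational(5113, 9117), 10517) = Rational(95888602, 9117)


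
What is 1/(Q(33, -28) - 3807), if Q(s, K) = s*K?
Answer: -1/4731 ≈ -0.00021137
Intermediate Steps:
Q(s, K) = K*s
1/(Q(33, -28) - 3807) = 1/(-28*33 - 3807) = 1/(-924 - 3807) = 1/(-4731) = -1/4731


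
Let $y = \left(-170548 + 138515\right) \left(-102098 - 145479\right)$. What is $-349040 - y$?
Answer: $-7930983081$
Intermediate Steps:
$y = 7930634041$ ($y = \left(-32033\right) \left(-247577\right) = 7930634041$)
$-349040 - y = -349040 - 7930634041 = -7930983081$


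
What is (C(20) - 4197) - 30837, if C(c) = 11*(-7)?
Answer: -35111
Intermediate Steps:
C(c) = -77
(C(20) - 4197) - 30837 = (-77 - 4197) - 30837 = -4274 - 30837 = -35111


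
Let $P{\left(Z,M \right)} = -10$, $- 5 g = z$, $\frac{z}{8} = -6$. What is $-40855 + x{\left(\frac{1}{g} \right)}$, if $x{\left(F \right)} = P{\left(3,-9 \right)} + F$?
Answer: $- \frac{1961515}{48} \approx -40865.0$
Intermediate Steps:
$z = -48$ ($z = 8 \left(-6\right) = -48$)
$g = \frac{48}{5}$ ($g = \left(- \frac{1}{5}\right) \left(-48\right) = \frac{48}{5} \approx 9.6$)
$x{\left(F \right)} = -10 + F$
$-40855 + x{\left(\frac{1}{g} \right)} = -40855 - \left(10 - \frac{1}{\frac{48}{5}}\right) = -40855 + \left(-10 + \frac{5}{48}\right) = -40855 - \frac{475}{48} = - \frac{1961515}{48}$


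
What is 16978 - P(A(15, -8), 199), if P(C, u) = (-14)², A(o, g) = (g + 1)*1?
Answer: 16782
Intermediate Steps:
A(o, g) = 1 + g (A(o, g) = (1 + g)*1 = 1 + g)
P(C, u) = 196
16978 - P(A(15, -8), 199) = 16978 - 1*196 = 16978 - 196 = 16782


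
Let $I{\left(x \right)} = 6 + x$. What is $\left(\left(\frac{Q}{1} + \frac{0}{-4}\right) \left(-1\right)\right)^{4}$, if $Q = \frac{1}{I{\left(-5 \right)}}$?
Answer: $1$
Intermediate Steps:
$Q = 1$ ($Q = \frac{1}{6 - 5} = 1^{-1} = 1$)
$\left(\left(\frac{Q}{1} + \frac{0}{-4}\right) \left(-1\right)\right)^{4} = \left(\left(1 \cdot 1^{-1} + \frac{0}{-4}\right) \left(-1\right)\right)^{4} = \left(\left(1 \cdot 1 + 0 \left(- \frac{1}{4}\right)\right) \left(-1\right)\right)^{4} = \left(\left(1 + 0\right) \left(-1\right)\right)^{4} = \left(1 \left(-1\right)\right)^{4} = \left(-1\right)^{4} = 1$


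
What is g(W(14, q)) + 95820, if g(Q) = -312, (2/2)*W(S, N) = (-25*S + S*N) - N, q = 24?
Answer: 95508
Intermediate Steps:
W(S, N) = -N - 25*S + N*S (W(S, N) = (-25*S + S*N) - N = (-25*S + N*S) - N = -N - 25*S + N*S)
g(W(14, q)) + 95820 = -312 + 95820 = 95508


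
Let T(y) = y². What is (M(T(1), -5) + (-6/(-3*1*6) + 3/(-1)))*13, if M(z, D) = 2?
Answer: -26/3 ≈ -8.6667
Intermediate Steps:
(M(T(1), -5) + (-6/(-3*1*6) + 3/(-1)))*13 = (2 + (-6/(-3*1*6) + 3/(-1)))*13 = (2 + (-6/((-3*6)) + 3*(-1)))*13 = (2 + (-6/(-18) - 3))*13 = (2 + (-6*(-1/18) - 3))*13 = (2 + (⅓ - 3))*13 = (2 - 8/3)*13 = -⅔*13 = -26/3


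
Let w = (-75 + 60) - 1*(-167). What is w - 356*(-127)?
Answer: 45364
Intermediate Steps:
w = 152 (w = -15 + 167 = 152)
w - 356*(-127) = 152 - 356*(-127) = 152 + 45212 = 45364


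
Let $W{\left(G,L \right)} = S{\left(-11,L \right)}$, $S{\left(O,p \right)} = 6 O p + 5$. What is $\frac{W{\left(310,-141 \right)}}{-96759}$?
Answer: $- \frac{9311}{96759} \approx -0.096229$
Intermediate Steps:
$S{\left(O,p \right)} = 5 + 6 O p$ ($S{\left(O,p \right)} = 6 O p + 5 = 5 + 6 O p$)
$W{\left(G,L \right)} = 5 - 66 L$ ($W{\left(G,L \right)} = 5 + 6 \left(-11\right) L = 5 - 66 L$)
$\frac{W{\left(310,-141 \right)}}{-96759} = \frac{5 - -9306}{-96759} = \left(5 + 9306\right) \left(- \frac{1}{96759}\right) = 9311 \left(- \frac{1}{96759}\right) = - \frac{9311}{96759}$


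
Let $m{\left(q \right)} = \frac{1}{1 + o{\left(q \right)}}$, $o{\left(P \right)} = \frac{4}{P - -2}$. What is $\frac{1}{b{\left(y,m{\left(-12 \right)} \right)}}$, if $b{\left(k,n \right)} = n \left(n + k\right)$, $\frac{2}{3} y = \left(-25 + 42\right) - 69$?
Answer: $- \frac{9}{1145} \approx -0.0078603$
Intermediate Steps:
$o{\left(P \right)} = \frac{4}{2 + P}$ ($o{\left(P \right)} = \frac{4}{P + 2} = \frac{4}{2 + P}$)
$m{\left(q \right)} = \frac{1}{1 + \frac{4}{2 + q}}$
$y = -78$ ($y = \frac{3 \left(\left(-25 + 42\right) - 69\right)}{2} = \frac{3 \left(17 - 69\right)}{2} = \frac{3}{2} \left(-52\right) = -78$)
$b{\left(k,n \right)} = n \left(k + n\right)$
$\frac{1}{b{\left(y,m{\left(-12 \right)} \right)}} = \frac{1}{\frac{2 - 12}{6 - 12} \left(-78 + \frac{2 - 12}{6 - 12}\right)} = \frac{1}{\frac{1}{-6} \left(-10\right) \left(-78 + \frac{1}{-6} \left(-10\right)\right)} = \frac{1}{\left(- \frac{1}{6}\right) \left(-10\right) \left(-78 - - \frac{5}{3}\right)} = \frac{1}{\frac{5}{3} \left(-78 + \frac{5}{3}\right)} = \frac{1}{\frac{5}{3} \left(- \frac{229}{3}\right)} = \frac{1}{- \frac{1145}{9}} = - \frac{9}{1145}$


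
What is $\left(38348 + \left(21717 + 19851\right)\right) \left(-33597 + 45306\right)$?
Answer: $935736444$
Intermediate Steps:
$\left(38348 + \left(21717 + 19851\right)\right) \left(-33597 + 45306\right) = \left(38348 + 41568\right) 11709 = 79916 \cdot 11709 = 935736444$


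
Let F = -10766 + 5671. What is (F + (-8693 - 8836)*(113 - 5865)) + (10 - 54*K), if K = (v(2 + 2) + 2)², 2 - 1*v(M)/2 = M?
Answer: 100821507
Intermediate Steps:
v(M) = 4 - 2*M
K = 4 (K = ((4 - 2*(2 + 2)) + 2)² = ((4 - 2*4) + 2)² = ((4 - 8) + 2)² = (-4 + 2)² = (-2)² = 4)
F = -5095
(F + (-8693 - 8836)*(113 - 5865)) + (10 - 54*K) = (-5095 + (-8693 - 8836)*(113 - 5865)) + (10 - 54*4) = (-5095 - 17529*(-5752)) + (10 - 216) = (-5095 + 100826808) - 206 = 100821713 - 206 = 100821507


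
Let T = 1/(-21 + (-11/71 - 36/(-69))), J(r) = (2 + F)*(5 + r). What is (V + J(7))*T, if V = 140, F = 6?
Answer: -192694/16847 ≈ -11.438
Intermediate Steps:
J(r) = 40 + 8*r (J(r) = (2 + 6)*(5 + r) = 8*(5 + r) = 40 + 8*r)
T = -1633/33694 (T = 1/(-21 + (-11*1/71 - 36*(-1/69))) = 1/(-21 + (-11/71 + 12/23)) = 1/(-21 + 599/1633) = 1/(-33694/1633) = -1633/33694 ≈ -0.048466)
(V + J(7))*T = (140 + (40 + 8*7))*(-1633/33694) = (140 + (40 + 56))*(-1633/33694) = (140 + 96)*(-1633/33694) = 236*(-1633/33694) = -192694/16847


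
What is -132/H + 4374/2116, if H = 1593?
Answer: 1114745/561798 ≈ 1.9842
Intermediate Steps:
-132/H + 4374/2116 = -132/1593 + 4374/2116 = -132*1/1593 + 4374*(1/2116) = -44/531 + 2187/1058 = 1114745/561798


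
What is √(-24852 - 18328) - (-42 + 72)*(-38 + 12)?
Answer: 780 + 2*I*√10795 ≈ 780.0 + 207.8*I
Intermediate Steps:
√(-24852 - 18328) - (-42 + 72)*(-38 + 12) = √(-43180) - 30*(-26) = 2*I*√10795 - 1*(-780) = 2*I*√10795 + 780 = 780 + 2*I*√10795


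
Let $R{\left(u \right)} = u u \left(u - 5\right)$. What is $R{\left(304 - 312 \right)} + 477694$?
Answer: $476862$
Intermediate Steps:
$R{\left(u \right)} = u^{2} \left(-5 + u\right)$ ($R{\left(u \right)} = u u \left(-5 + u\right) = u^{2} \left(-5 + u\right)$)
$R{\left(304 - 312 \right)} + 477694 = \left(304 - 312\right)^{2} \left(-5 + \left(304 - 312\right)\right) + 477694 = \left(-8\right)^{2} \left(-5 - 8\right) + 477694 = 64 \left(-13\right) + 477694 = -832 + 477694 = 476862$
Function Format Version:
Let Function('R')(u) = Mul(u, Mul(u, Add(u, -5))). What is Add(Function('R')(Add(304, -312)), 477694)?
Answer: 476862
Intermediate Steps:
Function('R')(u) = Mul(Pow(u, 2), Add(-5, u)) (Function('R')(u) = Mul(u, Mul(u, Add(-5, u))) = Mul(Pow(u, 2), Add(-5, u)))
Add(Function('R')(Add(304, -312)), 477694) = Add(Mul(Pow(Add(304, -312), 2), Add(-5, Add(304, -312))), 477694) = Add(Mul(Pow(-8, 2), Add(-5, -8)), 477694) = Add(Mul(64, -13), 477694) = Add(-832, 477694) = 476862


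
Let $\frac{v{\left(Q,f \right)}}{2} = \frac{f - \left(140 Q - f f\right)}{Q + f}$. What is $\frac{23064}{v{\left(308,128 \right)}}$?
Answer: $- \frac{314247}{1663} \approx -188.96$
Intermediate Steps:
$v{\left(Q,f \right)} = \frac{2 \left(f + f^{2} - 140 Q\right)}{Q + f}$ ($v{\left(Q,f \right)} = 2 \frac{f - \left(140 Q - f f\right)}{Q + f} = 2 \frac{f - \left(- f^{2} + 140 Q\right)}{Q + f} = 2 \frac{f + f^{2} - 140 Q}{Q + f} = \frac{2 \left(f + f^{2} - 140 Q\right)}{Q + f}$)
$\frac{23064}{v{\left(308,128 \right)}} = \frac{23064}{2 \frac{1}{308 + 128} \left(128 + 128^{2} - 43120\right)} = \frac{23064}{2 \cdot \frac{1}{436} \left(128 + 16384 - 43120\right)} = \frac{23064}{2 \cdot \frac{1}{436} \left(-26608\right)} = \frac{23064}{- \frac{13304}{109}} = 23064 \left(- \frac{109}{13304}\right) = - \frac{314247}{1663}$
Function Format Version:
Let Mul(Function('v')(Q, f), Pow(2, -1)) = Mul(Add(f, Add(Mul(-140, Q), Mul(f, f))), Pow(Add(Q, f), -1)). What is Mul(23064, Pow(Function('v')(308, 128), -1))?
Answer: Rational(-314247, 1663) ≈ -188.96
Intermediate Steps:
Function('v')(Q, f) = Mul(2, Pow(Add(Q, f), -1), Add(f, Pow(f, 2), Mul(-140, Q))) (Function('v')(Q, f) = Mul(2, Mul(Add(f, Add(Mul(-140, Q), Mul(f, f))), Pow(Add(Q, f), -1))) = Mul(2, Mul(Add(f, Add(Mul(-140, Q), Pow(f, 2))), Pow(Add(Q, f), -1))) = Mul(2, Mul(Add(f, Add(Pow(f, 2), Mul(-140, Q))), Pow(Add(Q, f), -1))) = Mul(2, Mul(Add(f, Pow(f, 2), Mul(-140, Q)), Pow(Add(Q, f), -1))) = Mul(2, Mul(Pow(Add(Q, f), -1), Add(f, Pow(f, 2), Mul(-140, Q)))) = Mul(2, Pow(Add(Q, f), -1), Add(f, Pow(f, 2), Mul(-140, Q))))
Mul(23064, Pow(Function('v')(308, 128), -1)) = Mul(23064, Pow(Mul(2, Pow(Add(308, 128), -1), Add(128, Pow(128, 2), Mul(-140, 308))), -1)) = Mul(23064, Pow(Mul(2, Pow(436, -1), Add(128, 16384, -43120)), -1)) = Mul(23064, Pow(Mul(2, Rational(1, 436), -26608), -1)) = Mul(23064, Pow(Rational(-13304, 109), -1)) = Mul(23064, Rational(-109, 13304)) = Rational(-314247, 1663)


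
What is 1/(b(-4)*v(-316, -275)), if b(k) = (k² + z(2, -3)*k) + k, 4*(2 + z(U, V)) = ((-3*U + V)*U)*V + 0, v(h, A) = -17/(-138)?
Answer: -69/289 ≈ -0.23875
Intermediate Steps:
v(h, A) = 17/138 (v(h, A) = -17*(-1/138) = 17/138)
z(U, V) = -2 + U*V*(V - 3*U)/4 (z(U, V) = -2 + (((-3*U + V)*U)*V + 0)/4 = -2 + (((V - 3*U)*U)*V + 0)/4 = -2 + ((U*(V - 3*U))*V + 0)/4 = -2 + (U*V*(V - 3*U) + 0)/4 = -2 + (U*V*(V - 3*U))/4 = -2 + U*V*(V - 3*U)/4)
b(k) = k² + 25*k/2 (b(k) = (k² + (-2 - ¾*(-3)*2² + (¼)*2*(-3)²)*k) + k = (k² + (-2 - ¾*(-3)*4 + (¼)*2*9)*k) + k = (k² + (-2 + 9 + 9/2)*k) + k = (k² + 23*k/2) + k = k² + 25*k/2)
1/(b(-4)*v(-316, -275)) = 1/(((½)*(-4)*(25 + 2*(-4)))*(17/138)) = 1/(((½)*(-4)*(25 - 8))*(17/138)) = 1/(((½)*(-4)*17)*(17/138)) = 1/(-34*17/138) = 1/(-289/69) = -69/289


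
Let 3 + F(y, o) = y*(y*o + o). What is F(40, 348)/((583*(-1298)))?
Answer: -570717/756734 ≈ -0.75418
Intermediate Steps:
F(y, o) = -3 + y*(o + o*y) (F(y, o) = -3 + y*(y*o + o) = -3 + y*(o*y + o) = -3 + y*(o + o*y))
F(40, 348)/((583*(-1298))) = (-3 + 348*40 + 348*40**2)/((583*(-1298))) = (-3 + 13920 + 348*1600)/(-756734) = (-3 + 13920 + 556800)*(-1/756734) = 570717*(-1/756734) = -570717/756734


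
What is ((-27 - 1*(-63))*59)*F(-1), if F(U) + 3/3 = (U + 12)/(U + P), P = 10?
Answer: 472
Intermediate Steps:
F(U) = -1 + (12 + U)/(10 + U) (F(U) = -1 + (U + 12)/(U + 10) = -1 + (12 + U)/(10 + U))
((-27 - 1*(-63))*59)*F(-1) = ((-27 - 1*(-63))*59)*(2/(10 - 1)) = ((-27 + 63)*59)*(2/9) = (36*59)*(2*(1/9)) = 2124*(2/9) = 472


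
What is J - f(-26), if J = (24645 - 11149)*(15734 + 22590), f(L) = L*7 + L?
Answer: 517220912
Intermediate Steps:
f(L) = 8*L (f(L) = 7*L + L = 8*L)
J = 517220704 (J = 13496*38324 = 517220704)
J - f(-26) = 517220704 - 8*(-26) = 517220704 - 1*(-208) = 517220704 + 208 = 517220912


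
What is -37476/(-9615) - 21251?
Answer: -68096963/3205 ≈ -21247.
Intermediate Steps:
-37476/(-9615) - 21251 = -37476*(-1/9615) - 21251 = 12492/3205 - 21251 = -68096963/3205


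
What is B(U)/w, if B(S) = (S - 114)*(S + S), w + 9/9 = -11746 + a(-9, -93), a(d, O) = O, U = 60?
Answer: 81/148 ≈ 0.54730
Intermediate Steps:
w = -11840 (w = -1 + (-11746 - 93) = -1 - 11839 = -11840)
B(S) = 2*S*(-114 + S) (B(S) = (-114 + S)*(2*S) = 2*S*(-114 + S))
B(U)/w = (2*60*(-114 + 60))/(-11840) = (2*60*(-54))*(-1/11840) = -6480*(-1/11840) = 81/148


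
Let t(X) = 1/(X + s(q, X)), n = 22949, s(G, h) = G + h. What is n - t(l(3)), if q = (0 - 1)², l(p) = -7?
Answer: 298338/13 ≈ 22949.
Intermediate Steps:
q = 1 (q = (-1)² = 1)
t(X) = 1/(1 + 2*X) (t(X) = 1/(X + (1 + X)) = 1/(1 + 2*X))
n - t(l(3)) = 22949 - 1/(1 + 2*(-7)) = 22949 - 1/(1 - 14) = 22949 - 1/(-13) = 22949 - 1*(-1/13) = 22949 + 1/13 = 298338/13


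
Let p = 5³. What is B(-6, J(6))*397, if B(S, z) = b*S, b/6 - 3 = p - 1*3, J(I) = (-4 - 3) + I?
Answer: -1786500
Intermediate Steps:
J(I) = -7 + I
p = 125
b = 750 (b = 18 + 6*(125 - 1*3) = 18 + 6*(125 - 3) = 18 + 6*122 = 18 + 732 = 750)
B(S, z) = 750*S
B(-6, J(6))*397 = (750*(-6))*397 = -4500*397 = -1786500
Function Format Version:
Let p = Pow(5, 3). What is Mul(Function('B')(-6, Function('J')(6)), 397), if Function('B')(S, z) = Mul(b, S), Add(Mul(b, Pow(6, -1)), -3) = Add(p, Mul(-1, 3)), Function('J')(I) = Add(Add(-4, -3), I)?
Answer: -1786500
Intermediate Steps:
Function('J')(I) = Add(-7, I)
p = 125
b = 750 (b = Add(18, Mul(6, Add(125, Mul(-1, 3)))) = Add(18, Mul(6, Add(125, -3))) = Add(18, Mul(6, 122)) = Add(18, 732) = 750)
Function('B')(S, z) = Mul(750, S)
Mul(Function('B')(-6, Function('J')(6)), 397) = Mul(Mul(750, -6), 397) = Mul(-4500, 397) = -1786500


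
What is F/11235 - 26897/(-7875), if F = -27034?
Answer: 850429/842625 ≈ 1.0093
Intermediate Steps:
F/11235 - 26897/(-7875) = -27034/11235 - 26897/(-7875) = -27034*1/11235 - 26897*(-1/7875) = -3862/1605 + 26897/7875 = 850429/842625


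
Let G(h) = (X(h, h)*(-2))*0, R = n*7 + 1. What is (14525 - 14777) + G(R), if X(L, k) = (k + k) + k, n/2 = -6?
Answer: -252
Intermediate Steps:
n = -12 (n = 2*(-6) = -12)
R = -83 (R = -12*7 + 1 = -84 + 1 = -83)
X(L, k) = 3*k (X(L, k) = 2*k + k = 3*k)
G(h) = 0 (G(h) = ((3*h)*(-2))*0 = -6*h*0 = 0)
(14525 - 14777) + G(R) = (14525 - 14777) + 0 = -252 + 0 = -252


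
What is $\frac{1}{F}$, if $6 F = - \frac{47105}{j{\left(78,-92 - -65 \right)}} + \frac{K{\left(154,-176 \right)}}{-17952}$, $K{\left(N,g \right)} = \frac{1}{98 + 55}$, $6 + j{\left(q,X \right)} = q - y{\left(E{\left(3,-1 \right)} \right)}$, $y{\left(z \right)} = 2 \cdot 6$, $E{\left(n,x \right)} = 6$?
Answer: $- \frac{16479936}{2156353849} \approx -0.0076425$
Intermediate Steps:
$y{\left(z \right)} = 12$
$j{\left(q,X \right)} = -18 + q$ ($j{\left(q,X \right)} = -6 + \left(q - 12\right) = -6 + \left(-12 + q\right) = -18 + q$)
$K{\left(N,g \right)} = \frac{1}{153}$
$F = - \frac{2156353849}{16479936}$ ($F = \frac{- \frac{47105}{-18 + 78} + \frac{1}{153 \left(-17952\right)}}{6} = \frac{- \frac{47105}{60} + \frac{1}{153} \left(- \frac{1}{17952}\right)}{6} = \frac{\left(-47105\right) \frac{1}{60} - \frac{1}{2746656}}{6} = \frac{- \frac{9421}{12} - \frac{1}{2746656}}{6} = \frac{1}{6} \left(- \frac{2156353849}{2746656}\right) = - \frac{2156353849}{16479936} \approx -130.85$)
$\frac{1}{F} = \frac{1}{- \frac{2156353849}{16479936}} = - \frac{16479936}{2156353849}$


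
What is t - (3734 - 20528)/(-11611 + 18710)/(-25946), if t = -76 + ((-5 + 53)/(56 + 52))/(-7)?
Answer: -441321335995/5802005601 ≈ -76.064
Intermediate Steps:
t = -4792/63 (t = -76 - 48/(7*108) = -76 - ⅐*4/9 = -76 - 4/63 = -4792/63 ≈ -76.063)
t - (3734 - 20528)/(-11611 + 18710)/(-25946) = -4792/63 - (3734 - 20528)/(-11611 + 18710)/(-25946) = -4792/63 - (-16794/7099)*(-1)/25946 = -4792/63 - (-16794*1/7099)*(-1)/25946 = -4792/63 - (-16794)*(-1)/(7099*25946) = -4792/63 - 1*8397/92095327 = -4792/63 - 8397/92095327 = -441321335995/5802005601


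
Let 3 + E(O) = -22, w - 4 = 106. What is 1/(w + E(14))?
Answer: 1/85 ≈ 0.011765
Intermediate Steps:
w = 110 (w = 4 + 106 = 110)
E(O) = -25 (E(O) = -3 - 22 = -25)
1/(w + E(14)) = 1/(110 - 25) = 1/85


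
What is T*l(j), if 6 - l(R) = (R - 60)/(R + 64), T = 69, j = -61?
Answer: 3197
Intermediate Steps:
l(R) = 6 - (-60 + R)/(64 + R) (l(R) = 6 - (R - 60)/(R + 64) = 6 - (-60 + R)/(64 + R))
T*l(j) = 69*((444 + 5*(-61))/(64 - 61)) = 69*((444 - 305)/3) = 69*((1/3)*139) = 69*(139/3) = 3197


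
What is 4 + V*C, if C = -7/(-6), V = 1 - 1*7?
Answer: -3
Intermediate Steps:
V = -6 (V = 1 - 7 = -6)
C = 7/6 (C = -7*(-1/6) = 7/6 ≈ 1.1667)
4 + V*C = 4 - 6*7/6 = 4 - 7 = -3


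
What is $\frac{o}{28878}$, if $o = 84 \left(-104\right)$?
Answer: $- \frac{1456}{4813} \approx -0.30251$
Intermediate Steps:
$o = -8736$
$\frac{o}{28878} = - \frac{8736}{28878} = \left(-8736\right) \frac{1}{28878} = - \frac{1456}{4813}$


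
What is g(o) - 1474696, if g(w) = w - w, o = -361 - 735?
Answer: -1474696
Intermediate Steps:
o = -1096
g(w) = 0
g(o) - 1474696 = 0 - 1474696 = -1474696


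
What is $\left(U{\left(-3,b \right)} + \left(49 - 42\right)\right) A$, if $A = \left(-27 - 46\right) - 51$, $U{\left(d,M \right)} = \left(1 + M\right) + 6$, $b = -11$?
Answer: $-372$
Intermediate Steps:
$U{\left(d,M \right)} = 7 + M$
$A = -124$ ($A = -73 - 51 = -124$)
$\left(U{\left(-3,b \right)} + \left(49 - 42\right)\right) A = \left(\left(7 - 11\right) + \left(49 - 42\right)\right) \left(-124\right) = \left(-4 + 7\right) \left(-124\right) = 3 \left(-124\right) = -372$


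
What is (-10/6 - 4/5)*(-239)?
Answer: 8843/15 ≈ 589.53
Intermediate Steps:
(-10/6 - 4/5)*(-239) = (-10*⅙ - 4*⅕)*(-239) = (-5/3 - ⅘)*(-239) = -37/15*(-239) = 8843/15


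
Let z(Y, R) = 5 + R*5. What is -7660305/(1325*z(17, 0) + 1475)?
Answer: -56743/60 ≈ -945.72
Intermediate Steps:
z(Y, R) = 5 + 5*R
-7660305/(1325*z(17, 0) + 1475) = -7660305/(1325*(5 + 5*0) + 1475) = -7660305/(1325*(5 + 0) + 1475) = -7660305/(1325*5 + 1475) = -7660305/(6625 + 1475) = -7660305/8100 = -7660305*1/8100 = -56743/60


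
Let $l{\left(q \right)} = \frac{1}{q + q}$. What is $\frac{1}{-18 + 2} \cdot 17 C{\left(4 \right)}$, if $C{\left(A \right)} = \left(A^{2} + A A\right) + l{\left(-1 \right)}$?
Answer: $- \frac{1071}{32} \approx -33.469$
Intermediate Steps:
$l{\left(q \right)} = \frac{1}{2 q}$
$C{\left(A \right)} = - \frac{1}{2} + 2 A^{2}$ ($C{\left(A \right)} = \left(A^{2} + A A\right) + \frac{1}{2 \left(-1\right)} = \left(A^{2} + A^{2}\right) + \frac{1}{2} \left(-1\right) = 2 A^{2} - \frac{1}{2} = - \frac{1}{2} + 2 A^{2}$)
$\frac{1}{-18 + 2} \cdot 17 C{\left(4 \right)} = \frac{1}{-18 + 2} \cdot 17 \left(- \frac{1}{2} + 2 \cdot 4^{2}\right) = \frac{1}{-16} \cdot 17 \left(- \frac{1}{2} + 2 \cdot 16\right) = \left(- \frac{1}{16}\right) 17 \left(- \frac{1}{2} + 32\right) = \left(- \frac{17}{16}\right) \frac{63}{2} = - \frac{1071}{32}$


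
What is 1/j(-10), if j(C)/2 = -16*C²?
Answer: -1/3200 ≈ -0.00031250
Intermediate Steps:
j(C) = -32*C² (j(C) = 2*(-16*C²) = -32*C²)
1/j(-10) = 1/(-32*(-10)²) = 1/(-32*100) = 1/(-3200) = -1/3200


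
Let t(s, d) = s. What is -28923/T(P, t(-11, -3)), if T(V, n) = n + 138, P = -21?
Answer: -28923/127 ≈ -227.74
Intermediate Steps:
T(V, n) = 138 + n
-28923/T(P, t(-11, -3)) = -28923/(138 - 11) = -28923/127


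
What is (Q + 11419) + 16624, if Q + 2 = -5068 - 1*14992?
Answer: 7981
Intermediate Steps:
Q = -20062 (Q = -2 + (-5068 - 1*14992) = -2 + (-5068 - 14992) = -2 - 20060 = -20062)
(Q + 11419) + 16624 = (-20062 + 11419) + 16624 = -8643 + 16624 = 7981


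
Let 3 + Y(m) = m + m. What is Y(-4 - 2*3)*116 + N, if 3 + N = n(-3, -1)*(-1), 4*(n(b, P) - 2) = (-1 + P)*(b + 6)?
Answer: -5343/2 ≈ -2671.5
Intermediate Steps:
n(b, P) = 2 + (-1 + P)*(6 + b)/4 (n(b, P) = 2 + ((-1 + P)*(b + 6))/4 = 2 + ((-1 + P)*(6 + b))/4 = 2 + (-1 + P)*(6 + b)/4)
Y(m) = -3 + 2*m (Y(m) = -3 + (m + m) = -3 + 2*m)
N = -7/2 (N = -3 + (½ - ¼*(-3) + (3/2)*(-1) + (¼)*(-1)*(-3))*(-1) = -3 + (½ + ¾ - 3/2 + ¾)*(-1) = -3 + (½)*(-1) = -3 - ½ = -7/2 ≈ -3.5000)
Y(-4 - 2*3)*116 + N = (-3 + 2*(-4 - 2*3))*116 - 7/2 = (-3 + 2*(-4 - 6))*116 - 7/2 = (-3 + 2*(-10))*116 - 7/2 = (-3 - 20)*116 - 7/2 = -23*116 - 7/2 = -2668 - 7/2 = -5343/2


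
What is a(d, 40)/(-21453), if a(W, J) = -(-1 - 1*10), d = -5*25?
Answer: -11/21453 ≈ -0.00051275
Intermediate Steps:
d = -125
a(W, J) = 11 (a(W, J) = -(-1 - 10) = -1*(-11) = 11)
a(d, 40)/(-21453) = 11/(-21453) = 11*(-1/21453) = -11/21453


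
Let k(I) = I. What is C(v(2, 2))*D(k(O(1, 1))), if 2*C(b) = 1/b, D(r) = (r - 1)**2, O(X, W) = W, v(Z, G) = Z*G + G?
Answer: 0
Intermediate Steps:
v(Z, G) = G + G*Z (v(Z, G) = G*Z + G = G + G*Z)
D(r) = (-1 + r)**2
C(b) = 1/(2*b) (C(b) = (1/b)/2 = 1/(2*b))
C(v(2, 2))*D(k(O(1, 1))) = (1/(2*((2*(1 + 2)))))*(-1 + 1)**2 = (1/(2*((2*3))))*0**2 = ((1/2)/6)*0 = ((1/2)*(1/6))*0 = (1/12)*0 = 0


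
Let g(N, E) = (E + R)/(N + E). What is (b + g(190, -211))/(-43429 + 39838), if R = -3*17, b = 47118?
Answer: -989740/75411 ≈ -13.125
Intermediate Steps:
R = -51
g(N, E) = (-51 + E)/(E + N) (g(N, E) = (E - 51)/(N + E) = (-51 + E)/(E + N))
(b + g(190, -211))/(-43429 + 39838) = (47118 + (-51 - 211)/(-211 + 190))/(-43429 + 39838) = (47118 - 262/(-21))/(-3591) = (47118 - 1/21*(-262))*(-1/3591) = (47118 + 262/21)*(-1/3591) = (989740/21)*(-1/3591) = -989740/75411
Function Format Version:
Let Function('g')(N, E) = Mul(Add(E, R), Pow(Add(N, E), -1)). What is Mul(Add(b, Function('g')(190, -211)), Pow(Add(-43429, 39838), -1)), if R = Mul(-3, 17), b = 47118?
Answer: Rational(-989740, 75411) ≈ -13.125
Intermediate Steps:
R = -51
Function('g')(N, E) = Mul(Pow(Add(E, N), -1), Add(-51, E)) (Function('g')(N, E) = Mul(Add(E, -51), Pow(Add(N, E), -1)) = Mul(Add(-51, E), Pow(Add(E, N), -1)) = Mul(Pow(Add(E, N), -1), Add(-51, E)))
Mul(Add(b, Function('g')(190, -211)), Pow(Add(-43429, 39838), -1)) = Mul(Add(47118, Mul(Pow(Add(-211, 190), -1), Add(-51, -211))), Pow(Add(-43429, 39838), -1)) = Mul(Add(47118, Mul(Pow(-21, -1), -262)), Pow(-3591, -1)) = Mul(Add(47118, Mul(Rational(-1, 21), -262)), Rational(-1, 3591)) = Mul(Add(47118, Rational(262, 21)), Rational(-1, 3591)) = Mul(Rational(989740, 21), Rational(-1, 3591)) = Rational(-989740, 75411)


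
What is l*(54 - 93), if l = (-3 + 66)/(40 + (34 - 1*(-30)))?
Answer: -189/8 ≈ -23.625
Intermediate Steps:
l = 63/104 (l = 63/(40 + (34 + 30)) = 63/(40 + 64) = 63/104 ≈ 0.60577)
l*(54 - 93) = 63*(54 - 93)/104 = (63/104)*(-39) = -189/8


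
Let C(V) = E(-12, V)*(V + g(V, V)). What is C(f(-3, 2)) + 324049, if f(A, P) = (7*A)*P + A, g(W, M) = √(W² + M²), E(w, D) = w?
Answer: 324589 - 540*√2 ≈ 3.2383e+5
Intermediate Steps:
g(W, M) = √(M² + W²)
f(A, P) = A + 7*A*P (f(A, P) = 7*A*P + A = A + 7*A*P)
C(V) = -12*V - 12*√2*√(V²) (C(V) = -12*(V + √(V² + V²)) = -12*(V + √(2*V²)) = -12*(V + √2*√(V²)) = -12*V - 12*√2*√(V²))
C(f(-3, 2)) + 324049 = (-(-36)*(1 + 7*2) - 12*√2*√((-3*(1 + 7*2))²)) + 324049 = (-(-36)*(1 + 14) - 12*√2*√((-3*(1 + 14))²)) + 324049 = (-(-36)*15 - 12*√2*√((-3*15)²)) + 324049 = (-12*(-45) - 12*√2*√((-45)²)) + 324049 = (540 - 12*√2*√2025) + 324049 = (540 - 12*√2*45) + 324049 = (540 - 540*√2) + 324049 = 324589 - 540*√2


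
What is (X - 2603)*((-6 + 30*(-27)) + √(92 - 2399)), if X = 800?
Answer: 1471248 - 1803*I*√2307 ≈ 1.4712e+6 - 86600.0*I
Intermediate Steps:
(X - 2603)*((-6 + 30*(-27)) + √(92 - 2399)) = (800 - 2603)*((-6 + 30*(-27)) + √(92 - 2399)) = -1803*((-6 - 810) + √(-2307)) = -1803*(-816 + I*√2307) = 1471248 - 1803*I*√2307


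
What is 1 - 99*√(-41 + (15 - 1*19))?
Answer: 1 - 297*I*√5 ≈ 1.0 - 664.11*I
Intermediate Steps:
1 - 99*√(-41 + (15 - 1*19)) = 1 - 99*√(-41 + (15 - 19)) = 1 - 99*√(-41 - 4) = 1 - 297*I*√5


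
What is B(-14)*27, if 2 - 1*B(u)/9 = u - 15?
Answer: 7533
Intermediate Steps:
B(u) = 153 - 9*u (B(u) = 18 - 9*(u - 15) = 18 - 9*(-15 + u) = 18 + (135 - 9*u) = 153 - 9*u)
B(-14)*27 = (153 - 9*(-14))*27 = (153 + 126)*27 = 279*27 = 7533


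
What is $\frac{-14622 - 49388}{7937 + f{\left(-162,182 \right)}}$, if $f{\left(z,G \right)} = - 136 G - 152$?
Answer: $\frac{64010}{16967} \approx 3.7726$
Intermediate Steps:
$f{\left(z,G \right)} = -152 - 136 G$
$\frac{-14622 - 49388}{7937 + f{\left(-162,182 \right)}} = \frac{-14622 - 49388}{7937 - 24904} = - \frac{64010}{7937 - 24904} = - \frac{64010}{-16967} = \left(-64010\right) \left(- \frac{1}{16967}\right) = \frac{64010}{16967}$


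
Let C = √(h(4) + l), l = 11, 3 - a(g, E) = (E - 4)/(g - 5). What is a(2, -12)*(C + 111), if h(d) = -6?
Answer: -259 - 7*√5/3 ≈ -264.22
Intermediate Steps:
a(g, E) = 3 - (-4 + E)/(-5 + g) (a(g, E) = 3 - (E - 4)/(g - 5) = 3 - (-4 + E)/(-5 + g))
C = √5 (C = √(-6 + 11) = √5 ≈ 2.2361)
a(2, -12)*(C + 111) = ((-11 - 1*(-12) + 3*2)/(-5 + 2))*(√5 + 111) = ((-11 + 12 + 6)/(-3))*(111 + √5) = (-⅓*7)*(111 + √5) = -7*(111 + √5)/3 = -259 - 7*√5/3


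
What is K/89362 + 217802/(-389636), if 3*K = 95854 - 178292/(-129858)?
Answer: -26272474576603/130427323313742 ≈ -0.20143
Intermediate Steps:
K = 6223793512/194787 (K = (95854 - 178292/(-129858))/3 = (95854 - 178292*(-1)/129858)/3 = (95854 - 1*(-89146/64929))/3 = (95854 + 89146/64929)/3 = (1/3)*(6223793512/64929) = 6223793512/194787 ≈ 31952.)
K/89362 + 217802/(-389636) = (6223793512/194787)/89362 + 217802/(-389636) = (6223793512/194787)*(1/89362) + 217802*(-1/389636) = 3111896756/8703277947 - 8377/14986 = -26272474576603/130427323313742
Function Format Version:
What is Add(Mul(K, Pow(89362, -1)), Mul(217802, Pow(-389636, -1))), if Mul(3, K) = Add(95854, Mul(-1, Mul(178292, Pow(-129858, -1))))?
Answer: Rational(-26272474576603, 130427323313742) ≈ -0.20143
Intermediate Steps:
K = Rational(6223793512, 194787) (K = Mul(Rational(1, 3), Add(95854, Mul(-1, Mul(178292, Pow(-129858, -1))))) = Mul(Rational(1, 3), Add(95854, Mul(-1, Mul(178292, Rational(-1, 129858))))) = Mul(Rational(1, 3), Add(95854, Mul(-1, Rational(-89146, 64929)))) = Mul(Rational(1, 3), Add(95854, Rational(89146, 64929))) = Mul(Rational(1, 3), Rational(6223793512, 64929)) = Rational(6223793512, 194787) ≈ 31952.)
Add(Mul(K, Pow(89362, -1)), Mul(217802, Pow(-389636, -1))) = Add(Mul(Rational(6223793512, 194787), Pow(89362, -1)), Mul(217802, Pow(-389636, -1))) = Add(Mul(Rational(6223793512, 194787), Rational(1, 89362)), Mul(217802, Rational(-1, 389636))) = Add(Rational(3111896756, 8703277947), Rational(-8377, 14986)) = Rational(-26272474576603, 130427323313742)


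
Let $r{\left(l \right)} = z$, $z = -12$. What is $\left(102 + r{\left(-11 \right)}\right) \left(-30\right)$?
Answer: $-2700$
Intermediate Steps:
$r{\left(l \right)} = -12$
$\left(102 + r{\left(-11 \right)}\right) \left(-30\right) = \left(102 - 12\right) \left(-30\right) = 90 \left(-30\right) = -2700$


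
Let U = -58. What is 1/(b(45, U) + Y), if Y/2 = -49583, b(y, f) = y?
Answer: -1/99121 ≈ -1.0089e-5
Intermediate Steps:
Y = -99166 (Y = 2*(-49583) = -99166)
1/(b(45, U) + Y) = 1/(45 - 99166) = 1/(-99121) = -1/99121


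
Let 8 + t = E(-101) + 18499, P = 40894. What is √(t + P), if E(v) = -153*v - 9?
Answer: √74829 ≈ 273.55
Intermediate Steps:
E(v) = -9 - 153*v
t = 33935 (t = -8 + ((-9 - 153*(-101)) + 18499) = -8 + ((-9 + 15453) + 18499) = -8 + (15444 + 18499) = -8 + 33943 = 33935)
√(t + P) = √(33935 + 40894) = √74829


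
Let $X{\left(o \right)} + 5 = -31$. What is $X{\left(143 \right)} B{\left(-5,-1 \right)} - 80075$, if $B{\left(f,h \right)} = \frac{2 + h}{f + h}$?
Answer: $-80069$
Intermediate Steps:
$X{\left(o \right)} = -36$ ($X{\left(o \right)} = -5 - 31 = -36$)
$B{\left(f,h \right)} = \frac{2 + h}{f + h}$
$X{\left(143 \right)} B{\left(-5,-1 \right)} - 80075 = - 36 \frac{2 - 1}{-5 - 1} - 80075 = - 36 \frac{1}{-6} \cdot 1 - 80075 = - 36 \left(\left(- \frac{1}{6}\right) 1\right) - 80075 = \left(-36\right) \left(- \frac{1}{6}\right) - 80075 = 6 - 80075 = -80069$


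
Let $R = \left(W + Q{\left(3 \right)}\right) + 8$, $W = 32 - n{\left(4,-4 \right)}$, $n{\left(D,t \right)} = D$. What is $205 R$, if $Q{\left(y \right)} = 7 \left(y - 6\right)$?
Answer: $3075$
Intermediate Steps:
$W = 28$ ($W = 32 - 4 = 28$)
$Q{\left(y \right)} = -42 + 7 y$ ($Q{\left(y \right)} = 7 \left(-6 + y\right) = -42 + 7 y$)
$R = 15$ ($R = \left(28 + \left(-42 + 7 \cdot 3\right)\right) + 8 = \left(28 + \left(-42 + 21\right)\right) + 8 = \left(28 - 21\right) + 8 = 7 + 8 = 15$)
$205 R = 205 \cdot 15 = 3075$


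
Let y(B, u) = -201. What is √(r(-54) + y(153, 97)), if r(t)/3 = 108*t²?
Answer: √944583 ≈ 971.90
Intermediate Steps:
r(t) = 324*t² (r(t) = 3*(108*t²) = 324*t²)
√(r(-54) + y(153, 97)) = √(324*(-54)² - 201) = √(324*2916 - 201) = √(944784 - 201) = √944583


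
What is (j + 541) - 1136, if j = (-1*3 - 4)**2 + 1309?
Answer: 763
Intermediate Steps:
j = 1358 (j = (-3 - 4)**2 + 1309 = (-7)**2 + 1309 = 49 + 1309 = 1358)
(j + 541) - 1136 = (1358 + 541) - 1136 = 1899 - 1136 = 763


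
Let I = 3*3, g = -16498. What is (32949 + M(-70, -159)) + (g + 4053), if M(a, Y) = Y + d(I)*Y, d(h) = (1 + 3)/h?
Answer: 60823/3 ≈ 20274.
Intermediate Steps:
I = 9
d(h) = 4/h
M(a, Y) = 13*Y/9 (M(a, Y) = Y + (4/9)*Y = Y + (4*(1/9))*Y = Y + 4*Y/9 = 13*Y/9)
(32949 + M(-70, -159)) + (g + 4053) = (32949 + (13/9)*(-159)) + (-16498 + 4053) = (32949 - 689/3) - 12445 = 98158/3 - 12445 = 60823/3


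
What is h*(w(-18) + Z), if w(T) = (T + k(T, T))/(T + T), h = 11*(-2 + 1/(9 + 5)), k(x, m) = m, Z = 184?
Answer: -54945/14 ≈ -3924.6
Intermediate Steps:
h = -297/14 (h = 11*(-2 + 1/14) = 11*(-27/14) = -297/14 ≈ -21.214)
w(T) = 1 (w(T) = (T + T)/(T + T) = (2*T)/((2*T)) = (2*T)*(1/(2*T)) = 1)
h*(w(-18) + Z) = -297*(1 + 184)/14 = -297/14*185 = -54945/14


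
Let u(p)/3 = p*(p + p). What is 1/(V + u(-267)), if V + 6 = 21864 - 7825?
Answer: 1/441767 ≈ 2.2636e-6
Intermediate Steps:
u(p) = 6*p² (u(p) = 3*(p*(p + p)) = 3*(p*(2*p)) = 3*(2*p²) = 6*p²)
V = 14033 (V = -6 + (21864 - 7825) = -6 + 14039 = 14033)
1/(V + u(-267)) = 1/(14033 + 6*(-267)²) = 1/(14033 + 6*71289) = 1/(14033 + 427734) = 1/441767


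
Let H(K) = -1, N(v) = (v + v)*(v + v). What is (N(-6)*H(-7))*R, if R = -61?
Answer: 8784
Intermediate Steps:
N(v) = 4*v² (N(v) = (2*v)*(2*v) = 4*v²)
(N(-6)*H(-7))*R = ((4*(-6)²)*(-1))*(-61) = ((4*36)*(-1))*(-61) = (144*(-1))*(-61) = -144*(-61) = 8784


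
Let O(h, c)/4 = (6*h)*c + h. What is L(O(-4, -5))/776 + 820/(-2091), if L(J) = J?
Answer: 1018/4947 ≈ 0.20578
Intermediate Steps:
O(h, c) = 4*h + 24*c*h (O(h, c) = 4*((6*h)*c + h) = 4*(6*c*h + h) = 4*(h + 6*c*h) = 4*h + 24*c*h)
L(O(-4, -5))/776 + 820/(-2091) = (4*(-4)*(1 + 6*(-5)))/776 + 820/(-2091) = (4*(-4)*(1 - 30))*(1/776) + 820*(-1/2091) = (4*(-4)*(-29))*(1/776) - 20/51 = 464*(1/776) - 20/51 = 58/97 - 20/51 = 1018/4947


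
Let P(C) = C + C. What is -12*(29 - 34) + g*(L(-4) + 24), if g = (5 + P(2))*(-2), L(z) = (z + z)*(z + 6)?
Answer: -84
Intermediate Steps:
P(C) = 2*C
L(z) = 2*z*(6 + z) (L(z) = (2*z)*(6 + z) = 2*z*(6 + z))
g = -18 (g = (5 + 2*2)*(-2) = (5 + 4)*(-2) = 9*(-2) = -18)
-12*(29 - 34) + g*(L(-4) + 24) = -12*(29 - 34) - 18*(2*(-4)*(6 - 4) + 24) = -12*(-5) - 18*(2*(-4)*2 + 24) = 60 - 18*(-16 + 24) = 60 - 18*8 = 60 - 144 = -84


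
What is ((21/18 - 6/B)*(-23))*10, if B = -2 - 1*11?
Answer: -14605/39 ≈ -374.49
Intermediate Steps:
B = -13 (B = -2 - 11 = -13)
((21/18 - 6/B)*(-23))*10 = ((21/18 - 6/(-13))*(-23))*10 = ((21*(1/18) - 6*(-1/13))*(-23))*10 = ((7/6 + 6/13)*(-23))*10 = ((127/78)*(-23))*10 = -2921/78*10 = -14605/39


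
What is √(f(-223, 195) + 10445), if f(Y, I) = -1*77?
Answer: 72*√2 ≈ 101.82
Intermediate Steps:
f(Y, I) = -77
√(f(-223, 195) + 10445) = √(-77 + 10445) = √10368 = 72*√2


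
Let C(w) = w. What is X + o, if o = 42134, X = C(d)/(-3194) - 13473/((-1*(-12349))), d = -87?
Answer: 1661837016205/39442706 ≈ 42133.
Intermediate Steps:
X = -41958399/39442706 (X = -87/(-3194) - 13473/((-1*(-12349))) = -87*(-1/3194) - 13473/12349 = 87/3194 - 13473*1/12349 = 87/3194 - 13473/12349 = -41958399/39442706 ≈ -1.0638)
X + o = -41958399/39442706 + 42134 = 1661837016205/39442706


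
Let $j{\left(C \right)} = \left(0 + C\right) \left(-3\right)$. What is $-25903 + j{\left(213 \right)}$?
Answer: $-26542$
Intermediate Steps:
$j{\left(C \right)} = - 3 C$ ($j{\left(C \right)} = C \left(-3\right) = - 3 C$)
$-25903 + j{\left(213 \right)} = -25903 - 639 = -26542$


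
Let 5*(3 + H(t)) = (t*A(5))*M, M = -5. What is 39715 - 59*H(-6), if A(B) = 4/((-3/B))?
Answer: 42252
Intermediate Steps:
A(B) = -4*B/3 (A(B) = 4*(-B/3) = -4*B/3)
H(t) = -3 + 20*t/3 (H(t) = -3 + ((t*(-4/3*5))*(-5))/5 = -3 + ((t*(-20/3))*(-5))/5 = -3 + (-20*t/3*(-5))/5 = -3 + (100*t/3)/5 = -3 + 20*t/3)
39715 - 59*H(-6) = 39715 - 59*(-3 + (20/3)*(-6)) = 39715 - 59*(-3 - 40) = 39715 - 59*(-43) = 39715 + 2537 = 42252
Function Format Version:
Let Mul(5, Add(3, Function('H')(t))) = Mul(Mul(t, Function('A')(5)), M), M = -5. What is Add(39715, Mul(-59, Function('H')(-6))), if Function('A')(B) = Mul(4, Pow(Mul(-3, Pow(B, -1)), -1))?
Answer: 42252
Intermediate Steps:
Function('A')(B) = Mul(Rational(-4, 3), B) (Function('A')(B) = Mul(4, Mul(Rational(-1, 3), B)) = Mul(Rational(-4, 3), B))
Function('H')(t) = Add(-3, Mul(Rational(20, 3), t)) (Function('H')(t) = Add(-3, Mul(Rational(1, 5), Mul(Mul(t, Mul(Rational(-4, 3), 5)), -5))) = Add(-3, Mul(Rational(1, 5), Mul(Mul(t, Rational(-20, 3)), -5))) = Add(-3, Mul(Rational(1, 5), Mul(Mul(Rational(-20, 3), t), -5))) = Add(-3, Mul(Rational(1, 5), Mul(Rational(100, 3), t))) = Add(-3, Mul(Rational(20, 3), t)))
Add(39715, Mul(-59, Function('H')(-6))) = Add(39715, Mul(-59, Add(-3, Mul(Rational(20, 3), -6)))) = Add(39715, Mul(-59, Add(-3, -40))) = Add(39715, Mul(-59, -43)) = Add(39715, 2537) = 42252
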